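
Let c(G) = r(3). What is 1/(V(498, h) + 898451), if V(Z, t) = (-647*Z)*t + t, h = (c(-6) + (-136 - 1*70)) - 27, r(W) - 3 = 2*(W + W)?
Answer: 1/71139141 ≈ 1.4057e-8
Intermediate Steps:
r(W) = 3 + 4*W (r(W) = 3 + 2*(W + W) = 3 + 2*(2*W) = 3 + 4*W)
c(G) = 15 (c(G) = 3 + 4*3 = 3 + 12 = 15)
h = -218 (h = (15 + (-136 - 1*70)) - 27 = (15 + (-136 - 70)) - 27 = (15 - 206) - 27 = -191 - 27 = -218)
V(Z, t) = t - 647*Z*t (V(Z, t) = -647*Z*t + t = t - 647*Z*t)
1/(V(498, h) + 898451) = 1/(-218*(1 - 647*498) + 898451) = 1/(-218*(1 - 322206) + 898451) = 1/(-218*(-322205) + 898451) = 1/(70240690 + 898451) = 1/71139141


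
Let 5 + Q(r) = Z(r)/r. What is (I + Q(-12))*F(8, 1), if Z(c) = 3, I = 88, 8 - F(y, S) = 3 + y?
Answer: -993/4 ≈ -248.25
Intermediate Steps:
F(y, S) = 5 - y (F(y, S) = 8 - (3 + y) = 8 + (-3 - y) = 5 - y)
Q(r) = -5 + 3/r
(I + Q(-12))*F(8, 1) = (88 + (-5 + 3/(-12)))*(5 - 1*8) = (88 + (-5 + 3*(-1/12)))*(5 - 8) = (88 + (-5 - ¼))*(-3) = (88 - 21/4)*(-3) = (331/4)*(-3) = -993/4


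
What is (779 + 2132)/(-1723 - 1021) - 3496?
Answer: -9595935/2744 ≈ -3497.1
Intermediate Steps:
(779 + 2132)/(-1723 - 1021) - 3496 = 2911/(-2744) - 3496 = 2911*(-1/2744) - 3496 = -2911/2744 - 3496 = -9595935/2744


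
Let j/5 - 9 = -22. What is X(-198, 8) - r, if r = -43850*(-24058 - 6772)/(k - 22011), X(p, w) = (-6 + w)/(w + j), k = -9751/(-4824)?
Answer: 371727789501374/6051764841 ≈ 61425.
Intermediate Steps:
k = 9751/4824 (k = -9751*(-1/4824) = 9751/4824 ≈ 2.0214)
j = -65 (j = 45 + 5*(-22) = 45 - 110 = -65)
X(p, w) = (-6 + w)/(-65 + w) (X(p, w) = (-6 + w)/(w - 65) = (-6 + w)/(-65 + w))
r = -6521543892000/106171313 (r = -43850*(-24058 - 6772)/(9751/4824 - 22011) = -43850/((-106171313/4824/(-30830))) = -43850/((-106171313/4824*(-1/30830))) = -43850/106171313/148723920 = -43850*148723920/106171313 = -6521543892000/106171313 ≈ -61425.)
X(-198, 8) - r = (-6 + 8)/(-65 + 8) - 1*(-6521543892000/106171313) = 2/(-57) + 6521543892000/106171313 = -1/57*2 + 6521543892000/106171313 = -2/57 + 6521543892000/106171313 = 371727789501374/6051764841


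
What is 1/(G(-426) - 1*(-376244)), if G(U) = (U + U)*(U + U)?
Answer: 1/1102148 ≈ 9.0732e-7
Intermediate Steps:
G(U) = 4*U² (G(U) = (2*U)*(2*U) = 4*U²)
1/(G(-426) - 1*(-376244)) = 1/(4*(-426)² - 1*(-376244)) = 1/(4*181476 + 376244) = 1/(725904 + 376244) = 1/1102148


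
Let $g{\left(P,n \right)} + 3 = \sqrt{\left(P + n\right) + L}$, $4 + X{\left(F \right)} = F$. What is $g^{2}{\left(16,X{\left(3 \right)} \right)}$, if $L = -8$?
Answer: $\left(3 - \sqrt{7}\right)^{2} \approx 0.12549$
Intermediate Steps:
$X{\left(F \right)} = -4 + F$
$g{\left(P,n \right)} = -3 + \sqrt{-8 + P + n}$ ($g{\left(P,n \right)} = -3 + \sqrt{\left(P + n\right) - 8} = -3 + \sqrt{-8 + P + n}$)
$g^{2}{\left(16,X{\left(3 \right)} \right)} = \left(-3 + \sqrt{-8 + 16 + \left(-4 + 3\right)}\right)^{2} = \left(-3 + \sqrt{-8 + 16 - 1}\right)^{2} = \left(-3 + \sqrt{7}\right)^{2}$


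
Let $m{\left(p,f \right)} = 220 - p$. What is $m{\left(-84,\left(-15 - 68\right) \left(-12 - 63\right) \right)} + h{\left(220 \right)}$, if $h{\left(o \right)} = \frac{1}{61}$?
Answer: $\frac{18545}{61} \approx 304.02$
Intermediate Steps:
$h{\left(o \right)} = \frac{1}{61}$
$m{\left(-84,\left(-15 - 68\right) \left(-12 - 63\right) \right)} + h{\left(220 \right)} = \left(220 - -84\right) + \frac{1}{61} = \left(220 + 84\right) + \frac{1}{61} = 304 + \frac{1}{61} = \frac{18545}{61}$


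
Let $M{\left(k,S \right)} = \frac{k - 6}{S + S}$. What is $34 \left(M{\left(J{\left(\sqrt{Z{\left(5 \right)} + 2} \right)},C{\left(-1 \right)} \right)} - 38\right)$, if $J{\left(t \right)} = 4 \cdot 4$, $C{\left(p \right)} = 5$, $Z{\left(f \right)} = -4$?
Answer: $-1258$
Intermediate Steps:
$J{\left(t \right)} = 16$
$M{\left(k,S \right)} = \frac{-6 + k}{2 S}$
$34 \left(M{\left(J{\left(\sqrt{Z{\left(5 \right)} + 2} \right)},C{\left(-1 \right)} \right)} - 38\right) = 34 \left(\frac{-6 + 16}{2 \cdot 5} - 38\right) = 34 \left(\frac{1}{2} \cdot \frac{1}{5} \cdot 10 - 38\right) = 34 \left(1 - 38\right) = 34 \left(-37\right) = -1258$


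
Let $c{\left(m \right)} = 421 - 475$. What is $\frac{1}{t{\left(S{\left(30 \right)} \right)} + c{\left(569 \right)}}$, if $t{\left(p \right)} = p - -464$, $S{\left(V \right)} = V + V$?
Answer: $\frac{1}{470} \approx 0.0021277$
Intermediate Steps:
$c{\left(m \right)} = -54$ ($c{\left(m \right)} = 421 - 475 = -54$)
$S{\left(V \right)} = 2 V$
$t{\left(p \right)} = 464 + p$ ($t{\left(p \right)} = p + 464 = 464 + p$)
$\frac{1}{t{\left(S{\left(30 \right)} \right)} + c{\left(569 \right)}} = \frac{1}{\left(464 + 2 \cdot 30\right) - 54} = \frac{1}{\left(464 + 60\right) - 54} = \frac{1}{524 - 54} = \frac{1}{470}$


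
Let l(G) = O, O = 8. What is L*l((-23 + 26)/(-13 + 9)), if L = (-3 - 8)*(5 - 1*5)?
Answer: 0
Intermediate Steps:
l(G) = 8
L = 0 (L = -11*(5 - 5) = -11*0 = 0)
L*l((-23 + 26)/(-13 + 9)) = 0*8 = 0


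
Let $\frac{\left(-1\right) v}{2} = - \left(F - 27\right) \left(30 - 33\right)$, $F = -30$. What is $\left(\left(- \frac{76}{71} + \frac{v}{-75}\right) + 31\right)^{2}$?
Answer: $\frac{2027790961}{3150625} \approx 643.62$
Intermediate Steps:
$v = 342$ ($v = - 2 \left(- \left(-30 - 27\right) \left(30 - 33\right)\right) = - 2 \left(- \left(-57\right) \left(-3\right)\right) = - 2 \left(\left(-1\right) 171\right) = \left(-2\right) \left(-171\right) = 342$)
$\left(\left(- \frac{76}{71} + \frac{v}{-75}\right) + 31\right)^{2} = \left(\left(- \frac{76}{71} + \frac{342}{-75}\right) + 31\right)^{2} = \left(\left(\left(-76\right) \frac{1}{71} + 342 \left(- \frac{1}{75}\right)\right) + 31\right)^{2} = \left(\left(- \frac{76}{71} - \frac{114}{25}\right) + 31\right)^{2} = \left(- \frac{9994}{1775} + 31\right)^{2} = \left(\frac{45031}{1775}\right)^{2} = \frac{2027790961}{3150625}$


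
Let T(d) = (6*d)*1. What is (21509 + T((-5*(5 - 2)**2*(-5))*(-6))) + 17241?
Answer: 30650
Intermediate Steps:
T(d) = 6*d
(21509 + T((-5*(5 - 2)**2*(-5))*(-6))) + 17241 = (21509 + 6*((-5*(5 - 2)**2*(-5))*(-6))) + 17241 = (21509 + 6*((-5*3**2*(-5))*(-6))) + 17241 = (21509 + 6*((-5*9*(-5))*(-6))) + 17241 = (21509 + 6*(-45*(-5)*(-6))) + 17241 = (21509 + 6*(225*(-6))) + 17241 = (21509 + 6*(-1350)) + 17241 = (21509 - 8100) + 17241 = 13409 + 17241 = 30650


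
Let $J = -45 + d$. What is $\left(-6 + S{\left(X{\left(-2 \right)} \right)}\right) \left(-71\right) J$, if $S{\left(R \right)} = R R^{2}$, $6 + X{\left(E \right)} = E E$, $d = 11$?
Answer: $-33796$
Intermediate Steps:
$J = -34$ ($J = -45 + 11 = -34$)
$X{\left(E \right)} = -6 + E^{2}$ ($X{\left(E \right)} = -6 + E E = -6 + E^{2}$)
$S{\left(R \right)} = R^{3}$
$\left(-6 + S{\left(X{\left(-2 \right)} \right)}\right) \left(-71\right) J = \left(-6 + \left(-6 + \left(-2\right)^{2}\right)^{3}\right) \left(-71\right) \left(-34\right) = \left(-6 + \left(-6 + 4\right)^{3}\right) \left(-71\right) \left(-34\right) = \left(-6 + \left(-2\right)^{3}\right) \left(-71\right) \left(-34\right) = \left(-6 - 8\right) \left(-71\right) \left(-34\right) = \left(-14\right) \left(-71\right) \left(-34\right) = 994 \left(-34\right) = -33796$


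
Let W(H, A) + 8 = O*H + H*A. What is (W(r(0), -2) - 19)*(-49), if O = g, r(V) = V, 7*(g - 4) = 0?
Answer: 1323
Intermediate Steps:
g = 4 (g = 4 + (⅐)*0 = 4 + 0 = 4)
O = 4
W(H, A) = -8 + 4*H + A*H (W(H, A) = -8 + (4*H + H*A) = -8 + (4*H + A*H) = -8 + 4*H + A*H)
(W(r(0), -2) - 19)*(-49) = ((-8 + 4*0 - 2*0) - 19)*(-49) = ((-8 + 0 + 0) - 19)*(-49) = (-8 - 19)*(-49) = -27*(-49) = 1323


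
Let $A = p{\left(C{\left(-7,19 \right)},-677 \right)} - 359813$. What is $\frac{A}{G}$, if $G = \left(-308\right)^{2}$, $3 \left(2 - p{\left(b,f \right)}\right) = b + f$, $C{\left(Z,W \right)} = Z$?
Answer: $- \frac{51369}{13552} \approx -3.7905$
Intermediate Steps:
$p{\left(b,f \right)} = 2 - \frac{b}{3} - \frac{f}{3}$ ($p{\left(b,f \right)} = 2 - \frac{b + f}{3} = 2 - \left(\frac{b}{3} + \frac{f}{3}\right) = 2 - \frac{b}{3} - \frac{f}{3}$)
$A = -359583$ ($A = \left(2 - - \frac{7}{3} - - \frac{677}{3}\right) - 359813 = \left(2 + \frac{7}{3} + \frac{677}{3}\right) - 359813 = 230 - 359813 = -359583$)
$G = 94864$
$\frac{A}{G} = - \frac{359583}{94864} = \left(-359583\right) \frac{1}{94864} = - \frac{51369}{13552}$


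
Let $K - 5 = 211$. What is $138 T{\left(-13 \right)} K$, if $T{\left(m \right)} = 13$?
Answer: $387504$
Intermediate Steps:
$K = 216$ ($K = 5 + 211 = 216$)
$138 T{\left(-13 \right)} K = 138 \cdot 13 \cdot 216 = 1794 \cdot 216 = 387504$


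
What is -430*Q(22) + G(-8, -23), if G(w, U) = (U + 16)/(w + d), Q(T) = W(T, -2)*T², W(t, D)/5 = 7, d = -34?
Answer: -43705199/6 ≈ -7.2842e+6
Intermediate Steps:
W(t, D) = 35 (W(t, D) = 5*7 = 35)
Q(T) = 35*T²
G(w, U) = (16 + U)/(-34 + w) (G(w, U) = (U + 16)/(w - 34) = (16 + U)/(-34 + w))
-430*Q(22) + G(-8, -23) = -15050*22² + (16 - 23)/(-34 - 8) = -15050*484 - 7/(-42) = -430*16940 - 1/42*(-7) = -7284200 + ⅙ = -43705199/6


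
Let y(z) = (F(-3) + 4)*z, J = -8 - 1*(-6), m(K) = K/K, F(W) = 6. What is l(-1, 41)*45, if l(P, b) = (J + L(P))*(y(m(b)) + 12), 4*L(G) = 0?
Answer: -1980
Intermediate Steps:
m(K) = 1
L(G) = 0 (L(G) = (¼)*0 = 0)
J = -2 (J = -8 + 6 = -2)
y(z) = 10*z (y(z) = (6 + 4)*z = 10*z)
l(P, b) = -44 (l(P, b) = (-2 + 0)*(10*1 + 12) = -2*(10 + 12) = -2*22 = -44)
l(-1, 41)*45 = -44*45 = -1980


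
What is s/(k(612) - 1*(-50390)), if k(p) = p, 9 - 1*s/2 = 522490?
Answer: -522481/25501 ≈ -20.489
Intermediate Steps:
s = -1044962 (s = 18 - 2*522490 = 18 - 1044980 = -1044962)
s/(k(612) - 1*(-50390)) = -1044962/(612 - 1*(-50390)) = -1044962/(612 + 50390) = -1044962/51002 = -1044962*1/51002 = -522481/25501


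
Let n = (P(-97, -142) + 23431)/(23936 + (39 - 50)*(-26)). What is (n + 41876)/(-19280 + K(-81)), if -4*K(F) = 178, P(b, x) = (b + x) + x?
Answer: -1014343522/468078039 ≈ -2.1670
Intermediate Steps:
P(b, x) = b + 2*x
K(F) = -89/2 (K(F) = -1/4*178 = -89/2)
n = 11525/12111 (n = ((-97 + 2*(-142)) + 23431)/(23936 + (39 - 50)*(-26)) = ((-97 - 284) + 23431)/(23936 - 11*(-26)) = (-381 + 23431)/(23936 + 286) = 23050/24222 = 23050*(1/24222) = 11525/12111 ≈ 0.95161)
(n + 41876)/(-19280 + K(-81)) = (11525/12111 + 41876)/(-19280 - 89/2) = 507171761/(12111*(-38649/2)) = (507171761/12111)*(-2/38649) = -1014343522/468078039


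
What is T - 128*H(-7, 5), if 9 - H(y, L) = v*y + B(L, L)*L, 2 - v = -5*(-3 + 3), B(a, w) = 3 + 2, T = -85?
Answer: 171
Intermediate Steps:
B(a, w) = 5
v = 2 (v = 2 - (-5)*(-3 + 3) = 2 - (-5)*0 = 2 - 1*0 = 2 + 0 = 2)
H(y, L) = 9 - 5*L - 2*y (H(y, L) = 9 - (2*y + 5*L) = 9 + (-5*L - 2*y) = 9 - 5*L - 2*y)
T - 128*H(-7, 5) = -85 - 128*(9 - 5*5 - 2*(-7)) = -85 - 128*(9 - 25 + 14) = -85 - 128*(-2) = -85 + 256 = 171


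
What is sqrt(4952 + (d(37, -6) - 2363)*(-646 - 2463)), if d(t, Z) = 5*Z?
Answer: sqrt(7444789) ≈ 2728.5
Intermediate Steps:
sqrt(4952 + (d(37, -6) - 2363)*(-646 - 2463)) = sqrt(4952 + (5*(-6) - 2363)*(-646 - 2463)) = sqrt(4952 + (-30 - 2363)*(-3109)) = sqrt(4952 - 2393*(-3109)) = sqrt(4952 + 7439837) = sqrt(7444789)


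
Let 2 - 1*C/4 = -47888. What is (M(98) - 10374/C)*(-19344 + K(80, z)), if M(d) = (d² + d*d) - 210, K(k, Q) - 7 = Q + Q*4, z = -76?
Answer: -35877511679401/95780 ≈ -3.7458e+8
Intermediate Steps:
C = 191560 (C = 8 - 4*(-47888) = 8 + 191552 = 191560)
K(k, Q) = 7 + 5*Q (K(k, Q) = 7 + (Q + Q*4) = 7 + (Q + 4*Q) = 7 + 5*Q)
M(d) = -210 + 2*d² (M(d) = (d² + d²) - 210 = 2*d² - 210 = -210 + 2*d²)
(M(98) - 10374/C)*(-19344 + K(80, z)) = ((-210 + 2*98²) - 10374/191560)*(-19344 + (7 + 5*(-76))) = ((-210 + 2*9604) - 10374*1/191560)*(-19344 + (7 - 380)) = ((-210 + 19208) - 5187/95780)*(-19344 - 373) = (18998 - 5187/95780)*(-19717) = (1819623253/95780)*(-19717) = -35877511679401/95780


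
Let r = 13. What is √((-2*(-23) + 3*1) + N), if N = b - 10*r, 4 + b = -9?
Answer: I*√94 ≈ 9.6954*I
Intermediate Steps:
b = -13 (b = -4 - 9 = -13)
N = -143 (N = -13 - 10*13 = -13 - 130 = -143)
√((-2*(-23) + 3*1) + N) = √((-2*(-23) + 3*1) - 143) = √((46 + 3) - 143) = √(49 - 143) = √(-94) = I*√94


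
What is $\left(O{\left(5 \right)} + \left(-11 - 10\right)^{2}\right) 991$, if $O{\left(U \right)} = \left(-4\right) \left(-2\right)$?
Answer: $444959$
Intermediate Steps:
$O{\left(U \right)} = 8$
$\left(O{\left(5 \right)} + \left(-11 - 10\right)^{2}\right) 991 = \left(8 + \left(-11 - 10\right)^{2}\right) 991 = \left(8 + \left(-21\right)^{2}\right) 991 = \left(8 + 441\right) 991 = 449 \cdot 991 = 444959$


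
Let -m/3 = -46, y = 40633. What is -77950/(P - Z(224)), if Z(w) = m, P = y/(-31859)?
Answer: 99336362/177487 ≈ 559.68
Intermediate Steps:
m = 138 (m = -3*(-46) = 138)
P = -40633/31859 (P = 40633/(-31859) = 40633*(-1/31859) = -40633/31859 ≈ -1.2754)
Z(w) = 138
-77950/(P - Z(224)) = -77950/(-40633/31859 - 1*138) = -77950/(-40633/31859 - 138) = -77950/(-4437175/31859) = -77950*(-31859/4437175) = 99336362/177487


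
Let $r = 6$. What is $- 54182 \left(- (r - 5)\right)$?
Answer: $54182$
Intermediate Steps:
$- 54182 \left(- (r - 5)\right) = - 54182 \left(- (6 - 5)\right) = - 54182 \left(\left(-1\right) 1\right) = \left(-54182\right) \left(-1\right) = 54182$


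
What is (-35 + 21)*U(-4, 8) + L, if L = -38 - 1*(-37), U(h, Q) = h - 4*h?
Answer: -169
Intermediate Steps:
U(h, Q) = -3*h
L = -1 (L = -38 + 37 = -1)
(-35 + 21)*U(-4, 8) + L = (-35 + 21)*(-3*(-4)) - 1 = -14*12 - 1 = -168 - 1 = -169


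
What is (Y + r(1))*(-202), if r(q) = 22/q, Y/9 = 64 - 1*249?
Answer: 331886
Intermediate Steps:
Y = -1665 (Y = 9*(64 - 1*249) = 9*(64 - 249) = 9*(-185) = -1665)
(Y + r(1))*(-202) = (-1665 + 22/1)*(-202) = (-1665 + 22*1)*(-202) = (-1665 + 22)*(-202) = -1643*(-202) = 331886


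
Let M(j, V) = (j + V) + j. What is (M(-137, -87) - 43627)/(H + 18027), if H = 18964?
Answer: -43988/36991 ≈ -1.1892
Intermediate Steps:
M(j, V) = V + 2*j (M(j, V) = (V + j) + j = V + 2*j)
(M(-137, -87) - 43627)/(H + 18027) = ((-87 + 2*(-137)) - 43627)/(18964 + 18027) = ((-87 - 274) - 43627)/36991 = (-361 - 43627)*(1/36991) = -43988*1/36991 = -43988/36991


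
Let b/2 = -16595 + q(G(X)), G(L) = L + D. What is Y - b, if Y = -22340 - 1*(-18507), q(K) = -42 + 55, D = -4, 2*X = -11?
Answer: 29331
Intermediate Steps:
X = -11/2 (X = (1/2)*(-11) = -11/2 ≈ -5.5000)
G(L) = -4 + L (G(L) = L - 4 = -4 + L)
q(K) = 13
Y = -3833 (Y = -22340 + 18507 = -3833)
b = -33164 (b = 2*(-16595 + 13) = 2*(-16582) = -33164)
Y - b = -3833 - 1*(-33164) = -3833 + 33164 = 29331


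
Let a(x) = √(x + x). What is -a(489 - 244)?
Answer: -7*√10 ≈ -22.136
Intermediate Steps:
a(x) = √2*√x (a(x) = √(2*x) = √2*√x)
-a(489 - 244) = -√2*√(489 - 244) = -√2*√245 = -√2*7*√5 = -7*√10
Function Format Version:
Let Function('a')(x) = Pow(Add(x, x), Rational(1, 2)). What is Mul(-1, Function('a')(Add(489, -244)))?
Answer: Mul(-7, Pow(10, Rational(1, 2))) ≈ -22.136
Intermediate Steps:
Function('a')(x) = Mul(Pow(2, Rational(1, 2)), Pow(x, Rational(1, 2))) (Function('a')(x) = Pow(Mul(2, x), Rational(1, 2)) = Mul(Pow(2, Rational(1, 2)), Pow(x, Rational(1, 2))))
Mul(-1, Function('a')(Add(489, -244))) = Mul(-1, Mul(Pow(2, Rational(1, 2)), Pow(Add(489, -244), Rational(1, 2)))) = Mul(-1, Mul(Pow(2, Rational(1, 2)), Pow(245, Rational(1, 2)))) = Mul(-1, Mul(Pow(2, Rational(1, 2)), Mul(7, Pow(5, Rational(1, 2))))) = Mul(-1, Mul(7, Pow(10, Rational(1, 2)))) = Mul(-7, Pow(10, Rational(1, 2)))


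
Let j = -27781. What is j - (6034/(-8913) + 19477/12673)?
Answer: -3138084677288/112954449 ≈ -27782.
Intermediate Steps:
j - (6034/(-8913) + 19477/12673) = -27781 - (6034/(-8913) + 19477/12673) = -27781 - (6034*(-1/8913) + 19477*(1/12673)) = -27781 - (-6034/8913 + 19477/12673) = -27781 - 1*97129619/112954449 = -27781 - 97129619/112954449 = -3138084677288/112954449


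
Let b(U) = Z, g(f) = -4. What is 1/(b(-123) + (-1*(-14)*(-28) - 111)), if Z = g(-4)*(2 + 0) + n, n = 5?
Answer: -1/506 ≈ -0.0019763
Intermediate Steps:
Z = -3 (Z = -4*(2 + 0) + 5 = -4*2 + 5 = -8 + 5 = -3)
b(U) = -3
1/(b(-123) + (-1*(-14)*(-28) - 111)) = 1/(-3 + (-1*(-14)*(-28) - 111)) = 1/(-3 + (14*(-28) - 111)) = 1/(-3 + (-392 - 111)) = 1/(-3 - 503) = 1/(-506) = -1/506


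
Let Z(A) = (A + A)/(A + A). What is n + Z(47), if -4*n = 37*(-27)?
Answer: 1003/4 ≈ 250.75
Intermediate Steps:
n = 999/4 (n = -37*(-27)/4 = -¼*(-999) = 999/4 ≈ 249.75)
Z(A) = 1 (Z(A) = (2*A)/((2*A)) = (2*A)*(1/(2*A)) = 1)
n + Z(47) = 999/4 + 1 = 1003/4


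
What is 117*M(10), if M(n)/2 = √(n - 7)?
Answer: 234*√3 ≈ 405.30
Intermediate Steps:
M(n) = 2*√(-7 + n) (M(n) = 2*√(n - 7) = 2*√(-7 + n))
117*M(10) = 117*(2*√(-7 + 10)) = 117*(2*√3) = 234*√3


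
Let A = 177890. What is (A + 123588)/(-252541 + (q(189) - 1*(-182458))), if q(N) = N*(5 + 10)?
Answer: -150739/33624 ≈ -4.4831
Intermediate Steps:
q(N) = 15*N (q(N) = N*15 = 15*N)
(A + 123588)/(-252541 + (q(189) - 1*(-182458))) = (177890 + 123588)/(-252541 + (15*189 - 1*(-182458))) = 301478/(-252541 + (2835 + 182458)) = 301478/(-252541 + 185293) = 301478/(-67248) = 301478*(-1/67248) = -150739/33624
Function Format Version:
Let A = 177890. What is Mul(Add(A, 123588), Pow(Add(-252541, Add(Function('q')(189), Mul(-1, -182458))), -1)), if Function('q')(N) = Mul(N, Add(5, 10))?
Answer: Rational(-150739, 33624) ≈ -4.4831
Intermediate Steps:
Function('q')(N) = Mul(15, N) (Function('q')(N) = Mul(N, 15) = Mul(15, N))
Mul(Add(A, 123588), Pow(Add(-252541, Add(Function('q')(189), Mul(-1, -182458))), -1)) = Mul(Add(177890, 123588), Pow(Add(-252541, Add(Mul(15, 189), Mul(-1, -182458))), -1)) = Mul(301478, Pow(Add(-252541, Add(2835, 182458)), -1)) = Mul(301478, Pow(Add(-252541, 185293), -1)) = Mul(301478, Pow(-67248, -1)) = Mul(301478, Rational(-1, 67248)) = Rational(-150739, 33624)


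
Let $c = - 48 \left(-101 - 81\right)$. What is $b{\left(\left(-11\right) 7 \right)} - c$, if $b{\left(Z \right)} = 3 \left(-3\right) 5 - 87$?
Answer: $-8868$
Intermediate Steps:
$b{\left(Z \right)} = -132$ ($b{\left(Z \right)} = \left(-9\right) 5 - 87 = -45 - 87 = -132$)
$c = 8736$ ($c = \left(-48\right) \left(-182\right) = 8736$)
$b{\left(\left(-11\right) 7 \right)} - c = -132 - 8736 = -8868$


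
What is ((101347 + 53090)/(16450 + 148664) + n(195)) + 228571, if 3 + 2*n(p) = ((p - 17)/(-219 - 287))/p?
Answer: 68959693211501/301699970 ≈ 2.2857e+5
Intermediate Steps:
n(p) = -3/2 + (17/506 - p/506)/(2*p) (n(p) = -3/2 + (((p - 17)/(-219 - 287))/p)/2 = -3/2 + (((-17 + p)/(-506))/p)/2 = -3/2 + (((-17 + p)*(-1/506))/p)/2 = -3/2 + ((17/506 - p/506)/p)/2 = -3/2 + (17/506 - p/506)/(2*p))
((101347 + 53090)/(16450 + 148664) + n(195)) + 228571 = ((101347 + 53090)/(16450 + 148664) + (1/1012)*(17 - 1519*195)/195) + 228571 = (154437/165114 + (1/1012)*(1/195)*(17 - 296205)) + 228571 = (154437*(1/165114) + (1/1012)*(1/195)*(-296188)) + 228571 = (51479/55038 - 74047/49335) + 228571 = -170631369/301699970 + 228571 = 68959693211501/301699970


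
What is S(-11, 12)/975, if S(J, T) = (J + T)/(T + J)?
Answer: 1/975 ≈ 0.0010256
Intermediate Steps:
S(J, T) = 1 (S(J, T) = (J + T)/(J + T) = 1)
S(-11, 12)/975 = 1/975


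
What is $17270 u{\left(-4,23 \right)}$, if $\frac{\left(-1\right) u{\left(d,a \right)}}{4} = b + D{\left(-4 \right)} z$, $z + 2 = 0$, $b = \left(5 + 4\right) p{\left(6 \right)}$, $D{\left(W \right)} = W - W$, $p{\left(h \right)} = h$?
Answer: $-3730320$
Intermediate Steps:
$D{\left(W \right)} = 0$
$b = 54$ ($b = \left(5 + 4\right) 6 = 9 \cdot 6 = 54$)
$z = -2$ ($z = -2 + 0 = -2$)
$u{\left(d,a \right)} = -216$ ($u{\left(d,a \right)} = - 4 \left(54 + 0 \left(-2\right)\right) = - 4 \left(54 + 0\right) = \left(-4\right) 54 = -216$)
$17270 u{\left(-4,23 \right)} = 17270 \left(-216\right) = -3730320$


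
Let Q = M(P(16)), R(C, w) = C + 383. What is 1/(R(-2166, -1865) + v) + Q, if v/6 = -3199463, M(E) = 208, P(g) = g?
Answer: 3993300687/19198561 ≈ 208.00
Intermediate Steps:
R(C, w) = 383 + C
Q = 208
v = -19196778 (v = 6*(-3199463) = -19196778)
1/(R(-2166, -1865) + v) + Q = 1/((383 - 2166) - 19196778) + 208 = 1/(-1783 - 19196778) + 208 = 1/(-19198561) + 208 = -1/19198561 + 208 = 3993300687/19198561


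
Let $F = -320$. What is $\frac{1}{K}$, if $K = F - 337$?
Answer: $- \frac{1}{657} \approx -0.0015221$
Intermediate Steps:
$K = -657$ ($K = -320 - 337 = -657$)
$\frac{1}{K} = \frac{1}{-657} = - \frac{1}{657}$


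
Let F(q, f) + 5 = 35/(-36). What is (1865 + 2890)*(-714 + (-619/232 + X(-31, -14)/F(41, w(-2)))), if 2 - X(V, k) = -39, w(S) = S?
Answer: -34321434987/9976 ≈ -3.4404e+6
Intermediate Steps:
X(V, k) = 41 (X(V, k) = 2 - 1*(-39) = 2 + 39 = 41)
F(q, f) = -215/36 (F(q, f) = -5 + 35/(-36) = -5 + 35*(-1/36) = -5 - 35/36 = -215/36)
(1865 + 2890)*(-714 + (-619/232 + X(-31, -14)/F(41, w(-2)))) = (1865 + 2890)*(-714 + (-619/232 + 41/(-215/36))) = 4755*(-714 + (-619*1/232 + 41*(-36/215))) = 4755*(-714 + (-619/232 - 1476/215)) = 4755*(-714 - 475517/49880) = 4755*(-36089837/49880) = -34321434987/9976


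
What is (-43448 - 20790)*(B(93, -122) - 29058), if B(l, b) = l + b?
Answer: 1868490706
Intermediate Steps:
B(l, b) = b + l
(-43448 - 20790)*(B(93, -122) - 29058) = (-43448 - 20790)*((-122 + 93) - 29058) = -64238*(-29 - 29058) = -64238*(-29087) = 1868490706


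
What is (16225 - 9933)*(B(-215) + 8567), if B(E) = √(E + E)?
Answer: 53903564 + 6292*I*√430 ≈ 5.3904e+7 + 1.3047e+5*I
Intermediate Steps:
B(E) = √2*√E (B(E) = √(2*E) = √2*√E)
(16225 - 9933)*(B(-215) + 8567) = (16225 - 9933)*(√2*√(-215) + 8567) = 6292*(√2*(I*√215) + 8567) = 6292*(I*√430 + 8567) = 6292*(8567 + I*√430) = 53903564 + 6292*I*√430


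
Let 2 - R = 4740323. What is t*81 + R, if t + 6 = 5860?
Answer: -4266147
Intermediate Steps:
t = 5854 (t = -6 + 5860 = 5854)
R = -4740321 (R = 2 - 1*4740323 = 2 - 4740323 = -4740321)
t*81 + R = 5854*81 - 4740321 = 474174 - 4740321 = -4266147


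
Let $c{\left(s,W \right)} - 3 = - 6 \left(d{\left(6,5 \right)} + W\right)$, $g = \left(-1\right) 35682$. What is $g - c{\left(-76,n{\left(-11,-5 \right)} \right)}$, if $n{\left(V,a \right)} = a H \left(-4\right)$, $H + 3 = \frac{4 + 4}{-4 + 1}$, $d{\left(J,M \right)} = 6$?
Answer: $-36329$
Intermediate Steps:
$H = - \frac{17}{3}$ ($H = -3 + \frac{4 + 4}{-4 + 1} = -3 + \frac{8}{-3} = -3 + 8 \left(- \frac{1}{3}\right) = -3 - \frac{8}{3} = - \frac{17}{3} \approx -5.6667$)
$n{\left(V,a \right)} = \frac{68 a}{3}$ ($n{\left(V,a \right)} = a \left(- \frac{17}{3}\right) \left(-4\right) = - \frac{17 a}{3} \left(-4\right) = \frac{68 a}{3}$)
$g = -35682$
$c{\left(s,W \right)} = -33 - 6 W$ ($c{\left(s,W \right)} = 3 - 6 \left(6 + W\right) = 3 - \left(36 + 6 W\right) = -33 - 6 W$)
$g - c{\left(-76,n{\left(-11,-5 \right)} \right)} = -35682 - \left(-33 - 6 \cdot \frac{68}{3} \left(-5\right)\right) = -35682 - \left(-33 - -680\right) = -35682 - \left(-33 + 680\right) = -35682 - 647 = -36329$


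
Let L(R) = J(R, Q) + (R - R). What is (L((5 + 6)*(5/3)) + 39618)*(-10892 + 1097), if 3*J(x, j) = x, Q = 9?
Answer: -1164354505/3 ≈ -3.8812e+8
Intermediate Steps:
J(x, j) = x/3
L(R) = R/3 (L(R) = R/3 + (R - R) = R/3 + 0 = R/3)
(L((5 + 6)*(5/3)) + 39618)*(-10892 + 1097) = (((5 + 6)*(5/3))/3 + 39618)*(-10892 + 1097) = ((11*(5*(1/3)))/3 + 39618)*(-9795) = ((11*(5/3))/3 + 39618)*(-9795) = ((1/3)*(55/3) + 39618)*(-9795) = (55/9 + 39618)*(-9795) = (356617/9)*(-9795) = -1164354505/3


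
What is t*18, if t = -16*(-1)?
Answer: 288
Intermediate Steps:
t = 16
t*18 = 16*18 = 288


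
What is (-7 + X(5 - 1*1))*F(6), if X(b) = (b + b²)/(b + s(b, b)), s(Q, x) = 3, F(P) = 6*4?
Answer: -696/7 ≈ -99.429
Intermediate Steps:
F(P) = 24
X(b) = (b + b²)/(3 + b) (X(b) = (b + b²)/(b + 3) = (b + b²)/(3 + b))
(-7 + X(5 - 1*1))*F(6) = (-7 + (5 - 1*1)*(1 + (5 - 1*1))/(3 + (5 - 1*1)))*24 = (-7 + (5 - 1)*(1 + (5 - 1))/(3 + (5 - 1)))*24 = (-7 + 4*(1 + 4)/(3 + 4))*24 = (-7 + 4*5/7)*24 = (-7 + 4*(⅐)*5)*24 = (-7 + 20/7)*24 = -29/7*24 = -696/7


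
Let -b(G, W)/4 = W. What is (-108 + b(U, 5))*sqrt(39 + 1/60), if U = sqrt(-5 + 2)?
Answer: -64*sqrt(35115)/15 ≈ -799.53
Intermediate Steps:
U = I*sqrt(3) (U = sqrt(-3) = I*sqrt(3) ≈ 1.732*I)
b(G, W) = -4*W
(-108 + b(U, 5))*sqrt(39 + 1/60) = (-108 - 4*5)*sqrt(39 + 1/60) = (-108 - 20)*sqrt(39 + 1/60) = -64*sqrt(35115)/15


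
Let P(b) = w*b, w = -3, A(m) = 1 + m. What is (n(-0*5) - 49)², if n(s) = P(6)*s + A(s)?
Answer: 2304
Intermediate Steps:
P(b) = -3*b
n(s) = 1 - 17*s (n(s) = (-3*6)*s + (1 + s) = -18*s + (1 + s) = 1 - 17*s)
(n(-0*5) - 49)² = ((1 - (-17)*0*5) - 49)² = ((1 - (-17)*0) - 49)² = ((1 - 17*0) - 49)² = ((1 + 0) - 49)² = (1 - 49)² = (-48)² = 2304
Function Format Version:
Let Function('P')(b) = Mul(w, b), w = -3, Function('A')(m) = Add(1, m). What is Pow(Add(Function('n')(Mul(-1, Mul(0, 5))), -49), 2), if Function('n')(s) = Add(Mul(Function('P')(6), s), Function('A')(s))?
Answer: 2304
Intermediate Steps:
Function('P')(b) = Mul(-3, b)
Function('n')(s) = Add(1, Mul(-17, s)) (Function('n')(s) = Add(Mul(Mul(-3, 6), s), Add(1, s)) = Add(Mul(-18, s), Add(1, s)) = Add(1, Mul(-17, s)))
Pow(Add(Function('n')(Mul(-1, Mul(0, 5))), -49), 2) = Pow(Add(Add(1, Mul(-17, Mul(-1, Mul(0, 5)))), -49), 2) = Pow(Add(Add(1, Mul(-17, Mul(-1, 0))), -49), 2) = Pow(Add(Add(1, Mul(-17, 0)), -49), 2) = Pow(Add(Add(1, 0), -49), 2) = Pow(Add(1, -49), 2) = Pow(-48, 2) = 2304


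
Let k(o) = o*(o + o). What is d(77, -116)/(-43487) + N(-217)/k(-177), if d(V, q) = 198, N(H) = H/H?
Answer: -12362797/2724808446 ≈ -0.0045371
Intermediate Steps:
N(H) = 1
k(o) = 2*o**2 (k(o) = o*(2*o) = 2*o**2)
d(77, -116)/(-43487) + N(-217)/k(-177) = 198/(-43487) + 1/(2*(-177)**2) = 198*(-1/43487) + 1/(2*31329) = -198/43487 + 1/62658 = -12362797/2724808446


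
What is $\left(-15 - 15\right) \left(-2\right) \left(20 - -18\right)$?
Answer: $2280$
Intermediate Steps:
$\left(-15 - 15\right) \left(-2\right) \left(20 - -18\right) = \left(-15 - 15\right) \left(-2\right) \left(20 + 18\right) = \left(-30\right) \left(-2\right) 38 = 60 \cdot 38 = 2280$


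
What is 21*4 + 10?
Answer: 94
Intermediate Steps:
21*4 + 10 = 84 + 10 = 94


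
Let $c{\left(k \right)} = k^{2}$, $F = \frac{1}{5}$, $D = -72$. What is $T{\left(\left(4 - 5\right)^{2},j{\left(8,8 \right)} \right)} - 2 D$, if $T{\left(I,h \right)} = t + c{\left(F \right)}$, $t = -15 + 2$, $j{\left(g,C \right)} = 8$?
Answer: $\frac{3276}{25} \approx 131.04$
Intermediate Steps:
$t = -13$
$F = \frac{1}{5} \approx 0.2$
$T{\left(I,h \right)} = - \frac{324}{25}$ ($T{\left(I,h \right)} = -13 + \left(\frac{1}{5}\right)^{2} = -13 + \frac{1}{25} = - \frac{324}{25}$)
$T{\left(\left(4 - 5\right)^{2},j{\left(8,8 \right)} \right)} - 2 D = - \frac{324}{25} - -144 = - \frac{324}{25} + 144 = \frac{3276}{25}$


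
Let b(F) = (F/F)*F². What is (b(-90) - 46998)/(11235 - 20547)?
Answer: 6483/1552 ≈ 4.1772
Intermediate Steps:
b(F) = F² (b(F) = 1*F² = F²)
(b(-90) - 46998)/(11235 - 20547) = ((-90)² - 46998)/(11235 - 20547) = (8100 - 46998)/(-9312) = -38898*(-1/9312) = 6483/1552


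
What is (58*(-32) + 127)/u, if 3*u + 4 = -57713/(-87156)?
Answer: 452078172/290911 ≈ 1554.0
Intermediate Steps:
u = -290911/261468 (u = -4/3 + (-57713/(-87156))/3 = -4/3 + (-57713*(-1/87156))/3 = -4/3 + (⅓)*(57713/87156) = -4/3 + 57713/261468 = -290911/261468 ≈ -1.1126)
(58*(-32) + 127)/u = (58*(-32) + 127)/(-290911/261468) = (-1856 + 127)*(-261468/290911) = -1729*(-261468/290911) = 452078172/290911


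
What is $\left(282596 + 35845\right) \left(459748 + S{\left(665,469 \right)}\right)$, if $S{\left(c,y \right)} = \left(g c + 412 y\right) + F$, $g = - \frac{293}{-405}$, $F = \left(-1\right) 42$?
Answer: $\frac{5618002251581}{27} \approx 2.0807 \cdot 10^{11}$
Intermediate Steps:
$F = -42$
$g = \frac{293}{405}$ ($g = \left(-293\right) \left(- \frac{1}{405}\right) = \frac{293}{405} \approx 0.72346$)
$S{\left(c,y \right)} = -42 + 412 y + \frac{293 c}{405}$ ($S{\left(c,y \right)} = \left(\frac{293 c}{405} + 412 y\right) - 42 = \left(412 y + \frac{293 c}{405}\right) - 42 = -42 + 412 y + \frac{293 c}{405}$)
$\left(282596 + 35845\right) \left(459748 + S{\left(665,469 \right)}\right) = \left(282596 + 35845\right) \left(459748 + \left(-42 + 412 \cdot 469 + \frac{293}{405} \cdot 665\right)\right) = 318441 \left(459748 + \left(-42 + 193228 + \frac{38969}{81}\right)\right) = 318441 \left(459748 + \frac{15687035}{81}\right) = 318441 \cdot \frac{52926623}{81} = \frac{5618002251581}{27}$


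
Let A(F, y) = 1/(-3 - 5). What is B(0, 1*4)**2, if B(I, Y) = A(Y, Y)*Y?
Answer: 1/4 ≈ 0.25000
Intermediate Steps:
A(F, y) = -1/8 (A(F, y) = 1/(-8) = -1/8)
B(I, Y) = -Y/8
B(0, 1*4)**2 = (-4/8)**2 = (-1/8*4)**2 = (-1/2)**2 = 1/4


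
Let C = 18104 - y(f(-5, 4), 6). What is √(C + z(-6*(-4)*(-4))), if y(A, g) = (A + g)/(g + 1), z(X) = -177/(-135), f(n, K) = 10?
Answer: √199585855/105 ≈ 134.55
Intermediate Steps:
z(X) = 59/45 (z(X) = -177*(-1/135) = 59/45)
y(A, g) = (A + g)/(1 + g)
C = 126712/7 (C = 18104 - (10 + 6)/(1 + 6) = 18104 - 16/7 = 126712/7 ≈ 18102.)
√(C + z(-6*(-4)*(-4))) = √(126712/7 + 59/45) = √(5702453/315) = √199585855/105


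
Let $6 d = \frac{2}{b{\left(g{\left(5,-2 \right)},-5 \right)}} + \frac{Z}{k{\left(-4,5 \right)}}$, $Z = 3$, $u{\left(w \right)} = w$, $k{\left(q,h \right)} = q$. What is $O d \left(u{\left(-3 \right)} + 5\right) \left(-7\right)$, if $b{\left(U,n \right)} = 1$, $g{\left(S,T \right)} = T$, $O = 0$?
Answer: $0$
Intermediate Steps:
$d = \frac{5}{24}$ ($d = \frac{\frac{2}{1} + \frac{3}{-4}}{6} = \frac{2 \cdot 1 + 3 \left(- \frac{1}{4}\right)}{6} = \frac{2 - \frac{3}{4}}{6} = \frac{1}{6} \cdot \frac{5}{4} = \frac{5}{24} \approx 0.20833$)
$O d \left(u{\left(-3 \right)} + 5\right) \left(-7\right) = 0 \frac{5 \left(-3 + 5\right)}{24} \left(-7\right) = 0 \cdot \frac{5}{24} \cdot 2 \left(-7\right) = 0 \cdot \frac{5}{12} \left(-7\right) = 0 \left(-7\right) = 0$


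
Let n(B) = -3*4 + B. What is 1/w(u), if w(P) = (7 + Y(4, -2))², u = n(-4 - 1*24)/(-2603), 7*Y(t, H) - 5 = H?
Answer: 49/2704 ≈ 0.018121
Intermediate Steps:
Y(t, H) = 5/7 + H/7
n(B) = -12 + B
u = 40/2603 (u = (-12 + (-4 - 1*24))/(-2603) = (-12 + (-4 - 24))*(-1/2603) = (-12 - 28)*(-1/2603) = -40*(-1/2603) = 40/2603 ≈ 0.015367)
w(P) = 2704/49 (w(P) = (7 + (5/7 + (⅐)*(-2)))² = (7 + (5/7 - 2/7))² = (7 + 3/7)² = (52/7)² = 2704/49)
1/w(u) = 1/(2704/49) = 49/2704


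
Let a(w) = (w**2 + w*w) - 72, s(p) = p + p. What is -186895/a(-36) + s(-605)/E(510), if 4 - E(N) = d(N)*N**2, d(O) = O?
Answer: -1239590242411/16714025496 ≈ -74.165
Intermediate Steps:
s(p) = 2*p
E(N) = 4 - N**3 (E(N) = 4 - N*N**2 = 4 - N**3)
a(w) = -72 + 2*w**2 (a(w) = (w**2 + w**2) - 72 = 2*w**2 - 72 = -72 + 2*w**2)
-186895/a(-36) + s(-605)/E(510) = -186895/(-72 + 2*(-36)**2) + (2*(-605))/(4 - 1*510**3) = -186895/(-72 + 2*1296) - 1210/(4 - 1*132651000) = -186895/(-72 + 2592) - 1210/(4 - 132651000) = -186895/2520 - 1210/(-132650996) = -186895*1/2520 - 1210*(-1/132650996) = -37379/504 + 605/66325498 = -1239590242411/16714025496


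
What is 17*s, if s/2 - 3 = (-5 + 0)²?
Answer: 952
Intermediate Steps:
s = 56 (s = 6 + 2*(-5 + 0)² = 6 + 2*(-5)² = 6 + 2*25 = 6 + 50 = 56)
17*s = 17*56 = 952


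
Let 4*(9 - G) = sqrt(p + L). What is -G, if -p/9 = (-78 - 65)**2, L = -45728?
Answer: -9 + I*sqrt(229769)/4 ≈ -9.0 + 119.84*I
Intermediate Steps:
p = -184041 (p = -9*(-78 - 65)**2 = -9*(-143)**2 = -9*20449 = -184041)
G = 9 - I*sqrt(229769)/4 (G = 9 - sqrt(-184041 - 45728)/4 = 9 - I*sqrt(229769)/4 ≈ 9.0 - 119.84*I)
-G = -(9 - I*sqrt(229769)/4) = -9 + I*sqrt(229769)/4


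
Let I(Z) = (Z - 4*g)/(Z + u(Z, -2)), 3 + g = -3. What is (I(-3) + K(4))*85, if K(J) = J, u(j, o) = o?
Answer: -17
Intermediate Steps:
g = -6 (g = -3 - 3 = -6)
I(Z) = (24 + Z)/(-2 + Z) (I(Z) = (Z - 4*(-6))/(Z - 2) = (Z + 24)/(-2 + Z) = (24 + Z)/(-2 + Z))
(I(-3) + K(4))*85 = ((24 - 3)/(-2 - 3) + 4)*85 = (21/(-5) + 4)*85 = (-⅕*21 + 4)*85 = (-21/5 + 4)*85 = -⅕*85 = -17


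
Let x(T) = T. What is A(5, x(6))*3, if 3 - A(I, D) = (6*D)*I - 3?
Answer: -522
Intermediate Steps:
A(I, D) = 6 - 6*D*I (A(I, D) = 3 - ((6*D)*I - 3) = 3 - (6*D*I - 3) = 3 - (-3 + 6*D*I) = 3 + (3 - 6*D*I) = 6 - 6*D*I)
A(5, x(6))*3 = (6 - 6*6*5)*3 = (6 - 180)*3 = -174*3 = -522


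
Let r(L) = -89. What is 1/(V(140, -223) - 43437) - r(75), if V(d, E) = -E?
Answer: 3846045/43214 ≈ 89.000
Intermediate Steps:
1/(V(140, -223) - 43437) - r(75) = 1/(-1*(-223) - 43437) - 1*(-89) = 1/(223 - 43437) + 89 = 1/(-43214) + 89 = -1/43214 + 89 = 3846045/43214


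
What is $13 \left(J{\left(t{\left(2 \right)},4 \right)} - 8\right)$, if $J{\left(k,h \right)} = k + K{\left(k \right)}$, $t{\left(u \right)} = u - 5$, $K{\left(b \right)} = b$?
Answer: $-182$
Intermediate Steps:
$t{\left(u \right)} = -5 + u$
$J{\left(k,h \right)} = 2 k$ ($J{\left(k,h \right)} = k + k = 2 k$)
$13 \left(J{\left(t{\left(2 \right)},4 \right)} - 8\right) = 13 \left(2 \left(-5 + 2\right) - 8\right) = 13 \left(2 \left(-3\right) - 8\right) = 13 \left(-6 - 8\right) = 13 \left(-14\right) = -182$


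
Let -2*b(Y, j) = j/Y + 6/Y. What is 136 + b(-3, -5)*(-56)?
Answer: 380/3 ≈ 126.67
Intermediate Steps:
b(Y, j) = -3/Y - j/(2*Y) (b(Y, j) = -(j/Y + 6/Y)/2 = -(6/Y + j/Y)/2 = -3/Y - j/(2*Y))
136 + b(-3, -5)*(-56) = 136 + ((1/2)*(-6 - 1*(-5))/(-3))*(-56) = 136 + ((1/2)*(-1/3)*(-6 + 5))*(-56) = 136 + ((1/2)*(-1/3)*(-1))*(-56) = 136 + (1/6)*(-56) = 136 - 28/3 = 380/3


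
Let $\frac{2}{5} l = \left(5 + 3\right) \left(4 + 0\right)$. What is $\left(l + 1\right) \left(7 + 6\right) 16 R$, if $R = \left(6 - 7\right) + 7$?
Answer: $101088$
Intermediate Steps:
$l = 80$ ($l = \frac{5 \left(5 + 3\right) \left(4 + 0\right)}{2} = \frac{5 \cdot 8 \cdot 4}{2} = \frac{5}{2} \cdot 32 = 80$)
$R = 6$ ($R = -1 + 7 = 6$)
$\left(l + 1\right) \left(7 + 6\right) 16 R = \left(80 + 1\right) \left(7 + 6\right) 16 \cdot 6 = 81 \cdot 13 \cdot 16 \cdot 6 = 1053 \cdot 16 \cdot 6 = 16848 \cdot 6 = 101088$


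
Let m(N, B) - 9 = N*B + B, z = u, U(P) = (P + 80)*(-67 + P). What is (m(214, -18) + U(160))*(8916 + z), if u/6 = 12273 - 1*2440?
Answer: 1253624526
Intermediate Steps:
u = 58998 (u = 6*(12273 - 1*2440) = 6*(12273 - 2440) = 6*9833 = 58998)
U(P) = (-67 + P)*(80 + P) (U(P) = (80 + P)*(-67 + P) = (-67 + P)*(80 + P))
z = 58998
m(N, B) = 9 + B + B*N (m(N, B) = 9 + (N*B + B) = 9 + (B*N + B) = 9 + (B + B*N) = 9 + B + B*N)
(m(214, -18) + U(160))*(8916 + z) = ((9 - 18 - 18*214) + (-5360 + 160**2 + 13*160))*(8916 + 58998) = ((9 - 18 - 3852) + (-5360 + 25600 + 2080))*67914 = (-3861 + 22320)*67914 = 18459*67914 = 1253624526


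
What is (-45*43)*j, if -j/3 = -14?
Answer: -81270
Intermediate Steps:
j = 42 (j = -3*(-14) = 42)
(-45*43)*j = -45*43*42 = -1935*42 = -81270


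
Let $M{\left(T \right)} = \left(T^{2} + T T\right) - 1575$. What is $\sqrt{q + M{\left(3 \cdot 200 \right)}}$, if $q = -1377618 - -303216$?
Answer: $3 i \sqrt{39553} \approx 596.64 i$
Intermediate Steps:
$M{\left(T \right)} = -1575 + 2 T^{2}$ ($M{\left(T \right)} = \left(T^{2} + T^{2}\right) - 1575 = 2 T^{2} - 1575 = -1575 + 2 T^{2}$)
$q = -1074402$ ($q = -1377618 + 303216 = -1074402$)
$\sqrt{q + M{\left(3 \cdot 200 \right)}} = \sqrt{-1074402 - \left(1575 - 2 \left(3 \cdot 200\right)^{2}\right)} = \sqrt{-1074402 - \left(1575 - 2 \cdot 600^{2}\right)} = \sqrt{-1074402 + \left(-1575 + 2 \cdot 360000\right)} = \sqrt{-1074402 + \left(-1575 + 720000\right)} = \sqrt{-1074402 + 718425} = \sqrt{-355977} = 3 i \sqrt{39553}$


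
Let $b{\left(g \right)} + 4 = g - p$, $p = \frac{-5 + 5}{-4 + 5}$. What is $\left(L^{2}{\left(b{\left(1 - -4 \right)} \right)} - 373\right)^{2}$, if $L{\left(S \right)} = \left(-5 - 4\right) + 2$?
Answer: $104976$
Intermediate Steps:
$p = 0$ ($p = \frac{0}{1} = 0 \cdot 1 = 0$)
$b{\left(g \right)} = -4 + g$ ($b{\left(g \right)} = -4 + \left(g - 0\right) = -4 + \left(g + 0\right) = -4 + g$)
$L{\left(S \right)} = -7$ ($L{\left(S \right)} = -9 + 2 = -7$)
$\left(L^{2}{\left(b{\left(1 - -4 \right)} \right)} - 373\right)^{2} = \left(\left(-7\right)^{2} - 373\right)^{2} = \left(49 - 373\right)^{2} = \left(-324\right)^{2} = 104976$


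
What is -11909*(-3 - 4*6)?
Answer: 321543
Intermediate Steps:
-11909*(-3 - 4*6) = -11909*(-3 - 24) = -11909*(-27) = 321543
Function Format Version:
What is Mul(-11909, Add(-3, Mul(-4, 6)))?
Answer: 321543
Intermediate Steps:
Mul(-11909, Add(-3, Mul(-4, 6))) = Mul(-11909, Add(-3, -24)) = Mul(-11909, -27) = 321543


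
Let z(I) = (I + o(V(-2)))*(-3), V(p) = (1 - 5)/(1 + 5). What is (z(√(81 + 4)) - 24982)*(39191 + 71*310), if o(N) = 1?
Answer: -1529106985 - 183603*√85 ≈ -1.5308e+9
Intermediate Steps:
V(p) = -⅔ (V(p) = -4/6 = -4*⅙ = -⅔)
z(I) = -3 - 3*I (z(I) = (I + 1)*(-3) = (1 + I)*(-3) = -3 - 3*I)
(z(√(81 + 4)) - 24982)*(39191 + 71*310) = ((-3 - 3*√(81 + 4)) - 24982)*(39191 + 71*310) = ((-3 - 3*√85) - 24982)*(39191 + 22010) = (-24985 - 3*√85)*61201 = -1529106985 - 183603*√85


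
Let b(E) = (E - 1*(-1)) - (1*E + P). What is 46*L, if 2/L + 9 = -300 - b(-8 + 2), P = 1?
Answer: -92/309 ≈ -0.29773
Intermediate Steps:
b(E) = 0 (b(E) = (E - 1*(-1)) - (1*E + 1) = (E + 1) - (E + 1) = (1 + E) - (1 + E) = (1 + E) + (-1 - E) = 0)
L = -2/309 (L = 2/(-9 + (-300 - 1*0)) = 2/(-9 + (-300 + 0)) = 2/(-9 - 300) = 2/(-309) = 2*(-1/309) = -2/309 ≈ -0.0064725)
46*L = 46*(-2/309) = -92/309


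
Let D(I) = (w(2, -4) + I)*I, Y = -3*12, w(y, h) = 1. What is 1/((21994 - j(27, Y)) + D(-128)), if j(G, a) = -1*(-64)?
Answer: 1/38186 ≈ 2.6188e-5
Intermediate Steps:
Y = -36
D(I) = I*(1 + I) (D(I) = (1 + I)*I = I*(1 + I))
j(G, a) = 64
1/((21994 - j(27, Y)) + D(-128)) = 1/((21994 - 1*64) - 128*(1 - 128)) = 1/((21994 - 64) - 128*(-127)) = 1/(21930 + 16256) = 1/38186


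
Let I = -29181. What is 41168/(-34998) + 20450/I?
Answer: -106501806/56737591 ≈ -1.8771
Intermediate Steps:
41168/(-34998) + 20450/I = 41168/(-34998) + 20450/(-29181) = 41168*(-1/34998) + 20450*(-1/29181) = -20584/17499 - 20450/29181 = -106501806/56737591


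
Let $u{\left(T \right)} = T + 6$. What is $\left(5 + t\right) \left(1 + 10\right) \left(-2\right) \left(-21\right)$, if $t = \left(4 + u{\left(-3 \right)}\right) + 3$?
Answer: $6930$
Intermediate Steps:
$u{\left(T \right)} = 6 + T$
$t = 10$ ($t = \left(4 + \left(6 - 3\right)\right) + 3 = \left(4 + 3\right) + 3 = 7 + 3 = 10$)
$\left(5 + t\right) \left(1 + 10\right) \left(-2\right) \left(-21\right) = \left(5 + 10\right) \left(1 + 10\right) \left(-2\right) \left(-21\right) = 15 \cdot 11 \left(-2\right) \left(-21\right) = 165 \left(-2\right) \left(-21\right) = \left(-330\right) \left(-21\right) = 6930$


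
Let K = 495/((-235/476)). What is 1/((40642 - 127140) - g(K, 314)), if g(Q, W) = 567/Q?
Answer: -748/64700081 ≈ -1.1561e-5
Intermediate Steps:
K = -47124/47 (K = 495/((-235*1/476)) = 495/(-235/476) = 495*(-476/235) = -47124/47 ≈ -1002.6)
1/((40642 - 127140) - g(K, 314)) = 1/((40642 - 127140) - 567/(-47124/47)) = 1/(-86498 - 567*(-47)/47124) = 1/(-86498 - 1*(-423/748)) = 1/(-86498 + 423/748) = 1/(-64700081/748) = -748/64700081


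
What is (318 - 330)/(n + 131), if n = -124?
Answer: -12/7 ≈ -1.7143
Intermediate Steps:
(318 - 330)/(n + 131) = (318 - 330)/(-124 + 131) = -12/7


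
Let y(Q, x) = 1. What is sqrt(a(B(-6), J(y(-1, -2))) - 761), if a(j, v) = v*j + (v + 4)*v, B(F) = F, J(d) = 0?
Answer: I*sqrt(761) ≈ 27.586*I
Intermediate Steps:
a(j, v) = j*v + v*(4 + v) (a(j, v) = j*v + (4 + v)*v = j*v + v*(4 + v))
sqrt(a(B(-6), J(y(-1, -2))) - 761) = sqrt(0*(4 - 6 + 0) - 761) = sqrt(0*(-2) - 761) = sqrt(0 - 761) = sqrt(-761) = I*sqrt(761)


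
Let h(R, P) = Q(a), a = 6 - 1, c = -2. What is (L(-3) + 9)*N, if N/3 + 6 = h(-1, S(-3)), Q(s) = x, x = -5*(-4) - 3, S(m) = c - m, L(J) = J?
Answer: 198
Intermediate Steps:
a = 5
S(m) = -2 - m
x = 17 (x = 20 - 3 = 17)
Q(s) = 17
h(R, P) = 17
N = 33 (N = -18 + 3*17 = -18 + 51 = 33)
(L(-3) + 9)*N = (-3 + 9)*33 = 6*33 = 198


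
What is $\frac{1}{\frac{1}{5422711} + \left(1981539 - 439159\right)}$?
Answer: $\frac{5422711}{8363880992181} \approx 6.4835 \cdot 10^{-7}$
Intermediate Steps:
$\frac{1}{\frac{1}{5422711} + \left(1981539 - 439159\right)} = \frac{1}{\frac{1}{5422711} + 1542380} = \frac{1}{\frac{8363880992181}{5422711}} = \frac{5422711}{8363880992181}$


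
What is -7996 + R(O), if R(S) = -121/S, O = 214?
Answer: -1711265/214 ≈ -7996.6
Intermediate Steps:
-7996 + R(O) = -7996 - 121/214 = -1711265/214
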